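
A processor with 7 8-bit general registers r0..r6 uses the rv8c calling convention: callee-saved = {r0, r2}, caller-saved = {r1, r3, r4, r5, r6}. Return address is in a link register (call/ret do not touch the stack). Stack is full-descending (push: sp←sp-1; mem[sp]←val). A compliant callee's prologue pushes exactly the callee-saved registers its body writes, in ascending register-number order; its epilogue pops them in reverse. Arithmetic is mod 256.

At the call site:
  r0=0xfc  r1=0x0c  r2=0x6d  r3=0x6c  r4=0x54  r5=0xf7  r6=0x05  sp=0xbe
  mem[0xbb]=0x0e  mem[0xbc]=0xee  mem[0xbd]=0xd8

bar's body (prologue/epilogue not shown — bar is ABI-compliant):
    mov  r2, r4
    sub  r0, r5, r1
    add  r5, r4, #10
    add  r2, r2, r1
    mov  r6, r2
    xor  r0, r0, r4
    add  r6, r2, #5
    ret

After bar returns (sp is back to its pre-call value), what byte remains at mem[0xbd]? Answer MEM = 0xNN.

MEM = 0xfc

prologue: push r0 -> mem[0xbd]=0xfc, sp=0xbd
prologue: push r2 -> mem[0xbc]=0x6d, sp=0xbc
body[0] mov  r2, r4 -> r2=0x54
body[1] sub  r0, r5, r1 -> r0=0xeb
body[2] add  r5, r4, #10 -> r5=0x5e
body[3] add  r2, r2, r1 -> r2=0x60
body[4] mov  r6, r2 -> r6=0x60
body[5] xor  r0, r0, r4 -> r0=0xbf
body[6] add  r6, r2, #5 -> r6=0x65
epilogue: pop r2=0x6d, sp=0xbd
epilogue: pop r0=0xfc, sp=0xbe
prologue pushed ['r0', 'r2'] at ['0xbd', '0xbc']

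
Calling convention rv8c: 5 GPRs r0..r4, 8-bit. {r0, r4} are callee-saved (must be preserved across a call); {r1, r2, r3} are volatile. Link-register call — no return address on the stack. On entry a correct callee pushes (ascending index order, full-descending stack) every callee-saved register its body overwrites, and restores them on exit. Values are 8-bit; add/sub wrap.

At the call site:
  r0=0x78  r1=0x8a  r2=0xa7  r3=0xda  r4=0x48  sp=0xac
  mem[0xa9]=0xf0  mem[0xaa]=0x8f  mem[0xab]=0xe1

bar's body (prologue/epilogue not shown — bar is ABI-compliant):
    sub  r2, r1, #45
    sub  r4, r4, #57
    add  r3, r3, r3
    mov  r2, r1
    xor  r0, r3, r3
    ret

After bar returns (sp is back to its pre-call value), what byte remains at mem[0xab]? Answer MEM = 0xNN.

prologue: push r0 → mem[0xab]=0x78, sp=0xab
prologue: push r4 → mem[0xaa]=0x48, sp=0xaa
body[0] sub  r2, r1, #45 → r2=0x5d
body[1] sub  r4, r4, #57 → r4=0x0f
body[2] add  r3, r3, r3 → r3=0xb4
body[3] mov  r2, r1 → r2=0x8a
body[4] xor  r0, r3, r3 → r0=0x00
epilogue: pop r4=0x48, sp=0xab
epilogue: pop r0=0x78, sp=0xac
prologue pushed ['r0', 'r4'] at ['0xab', '0xaa']

MEM = 0x78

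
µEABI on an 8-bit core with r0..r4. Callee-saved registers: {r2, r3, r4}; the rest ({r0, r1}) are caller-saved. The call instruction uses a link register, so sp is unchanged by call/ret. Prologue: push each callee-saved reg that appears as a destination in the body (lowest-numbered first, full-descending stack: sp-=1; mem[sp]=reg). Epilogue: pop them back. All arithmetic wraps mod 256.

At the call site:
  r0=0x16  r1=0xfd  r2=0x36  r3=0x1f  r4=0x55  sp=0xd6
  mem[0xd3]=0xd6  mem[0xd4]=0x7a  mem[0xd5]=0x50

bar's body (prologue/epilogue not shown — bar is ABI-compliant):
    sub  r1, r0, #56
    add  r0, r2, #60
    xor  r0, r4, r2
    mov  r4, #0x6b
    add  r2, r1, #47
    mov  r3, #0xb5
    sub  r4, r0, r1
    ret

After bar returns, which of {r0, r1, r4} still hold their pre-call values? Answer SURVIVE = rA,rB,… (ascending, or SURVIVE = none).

prologue: push r2 → mem[0xd5]=0x36, sp=0xd5
prologue: push r3 → mem[0xd4]=0x1f, sp=0xd4
prologue: push r4 → mem[0xd3]=0x55, sp=0xd3
body[0] sub  r1, r0, #56 → r1=0xde
body[1] add  r0, r2, #60 → r0=0x72
body[2] xor  r0, r4, r2 → r0=0x63
body[3] mov  r4, #0x6b → r4=0x6b
body[4] add  r2, r1, #47 → r2=0x0d
body[5] mov  r3, #0xb5 → r3=0xb5
body[6] sub  r4, r0, r1 → r4=0x85
epilogue: pop r4=0x55, sp=0xd4
epilogue: pop r3=0x1f, sp=0xd5
epilogue: pop r2=0x36, sp=0xd6
r0: caller-saved, written=True
r1: caller-saved, written=True
r4: callee-saved, written=True

SURVIVE = r4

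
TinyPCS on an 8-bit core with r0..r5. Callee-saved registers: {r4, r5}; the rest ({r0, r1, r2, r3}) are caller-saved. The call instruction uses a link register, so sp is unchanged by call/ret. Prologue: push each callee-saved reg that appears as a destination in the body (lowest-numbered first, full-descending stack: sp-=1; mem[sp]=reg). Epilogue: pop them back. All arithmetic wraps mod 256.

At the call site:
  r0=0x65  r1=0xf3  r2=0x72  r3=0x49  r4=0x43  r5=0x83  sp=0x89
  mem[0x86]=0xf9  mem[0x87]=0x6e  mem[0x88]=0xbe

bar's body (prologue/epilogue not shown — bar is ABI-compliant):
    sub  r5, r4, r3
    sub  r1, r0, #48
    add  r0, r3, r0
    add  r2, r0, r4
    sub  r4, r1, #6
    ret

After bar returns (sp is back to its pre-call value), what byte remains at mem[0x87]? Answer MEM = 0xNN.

prologue: push r4 -> mem[0x88]=0x43, sp=0x88
prologue: push r5 -> mem[0x87]=0x83, sp=0x87
body[0] sub  r5, r4, r3 -> r5=0xfa
body[1] sub  r1, r0, #48 -> r1=0x35
body[2] add  r0, r3, r0 -> r0=0xae
body[3] add  r2, r0, r4 -> r2=0xf1
body[4] sub  r4, r1, #6 -> r4=0x2f
epilogue: pop r5=0x83, sp=0x88
epilogue: pop r4=0x43, sp=0x89
prologue pushed ['r4', 'r5'] at ['0x88', '0x87']

MEM = 0x83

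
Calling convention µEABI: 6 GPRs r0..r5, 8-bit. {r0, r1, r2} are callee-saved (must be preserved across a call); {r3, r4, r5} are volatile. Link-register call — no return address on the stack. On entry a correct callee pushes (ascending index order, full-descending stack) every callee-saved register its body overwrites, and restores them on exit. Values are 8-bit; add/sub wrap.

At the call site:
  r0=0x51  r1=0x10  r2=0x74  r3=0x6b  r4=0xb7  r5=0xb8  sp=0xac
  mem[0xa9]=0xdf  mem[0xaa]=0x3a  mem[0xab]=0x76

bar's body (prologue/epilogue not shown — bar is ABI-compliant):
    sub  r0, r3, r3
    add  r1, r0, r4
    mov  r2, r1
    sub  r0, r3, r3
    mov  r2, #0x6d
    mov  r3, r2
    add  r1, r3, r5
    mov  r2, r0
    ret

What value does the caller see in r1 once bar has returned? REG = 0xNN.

prologue: push r0 → mem[0xab]=0x51, sp=0xab
prologue: push r1 → mem[0xaa]=0x10, sp=0xaa
prologue: push r2 → mem[0xa9]=0x74, sp=0xa9
body[0] sub  r0, r3, r3 → r0=0x00
body[1] add  r1, r0, r4 → r1=0xb7
body[2] mov  r2, r1 → r2=0xb7
body[3] sub  r0, r3, r3 → r0=0x00
body[4] mov  r2, #0x6d → r2=0x6d
body[5] mov  r3, r2 → r3=0x6d
body[6] add  r1, r3, r5 → r1=0x25
body[7] mov  r2, r0 → r2=0x00
epilogue: pop r2=0x74, sp=0xaa
epilogue: pop r1=0x10, sp=0xab
epilogue: pop r0=0x51, sp=0xac
r1 is callee-saved → restored

REG = 0x10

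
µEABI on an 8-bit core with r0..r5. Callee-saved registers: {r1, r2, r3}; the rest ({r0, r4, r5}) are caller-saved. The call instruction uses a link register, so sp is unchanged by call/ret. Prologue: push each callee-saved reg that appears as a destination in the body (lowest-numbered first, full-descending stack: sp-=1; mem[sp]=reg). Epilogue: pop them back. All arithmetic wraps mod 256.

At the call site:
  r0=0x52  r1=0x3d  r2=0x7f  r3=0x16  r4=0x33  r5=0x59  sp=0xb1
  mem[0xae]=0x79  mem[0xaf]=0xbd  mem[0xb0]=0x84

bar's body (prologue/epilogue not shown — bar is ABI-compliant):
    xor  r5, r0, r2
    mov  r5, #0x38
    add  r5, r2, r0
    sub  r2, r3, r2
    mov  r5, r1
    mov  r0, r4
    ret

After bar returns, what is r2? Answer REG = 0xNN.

REG = 0x7f

prologue: push r2 -> mem[0xb0]=0x7f, sp=0xb0
body[0] xor  r5, r0, r2 -> r5=0x2d
body[1] mov  r5, #0x38 -> r5=0x38
body[2] add  r5, r2, r0 -> r5=0xd1
body[3] sub  r2, r3, r2 -> r2=0x97
body[4] mov  r5, r1 -> r5=0x3d
body[5] mov  r0, r4 -> r0=0x33
epilogue: pop r2=0x7f, sp=0xb1
r2 is callee-saved -> restored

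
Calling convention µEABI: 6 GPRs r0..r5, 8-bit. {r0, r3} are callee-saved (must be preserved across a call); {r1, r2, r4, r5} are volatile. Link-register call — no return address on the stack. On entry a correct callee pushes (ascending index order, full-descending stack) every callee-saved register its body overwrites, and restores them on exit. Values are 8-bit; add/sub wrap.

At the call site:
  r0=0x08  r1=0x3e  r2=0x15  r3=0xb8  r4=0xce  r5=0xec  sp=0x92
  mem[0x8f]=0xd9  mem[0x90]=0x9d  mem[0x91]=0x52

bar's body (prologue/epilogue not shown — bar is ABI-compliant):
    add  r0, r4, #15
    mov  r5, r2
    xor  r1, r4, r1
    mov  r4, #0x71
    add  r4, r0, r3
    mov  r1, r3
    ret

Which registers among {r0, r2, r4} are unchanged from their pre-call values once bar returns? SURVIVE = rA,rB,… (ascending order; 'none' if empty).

prologue: push r0 → mem[0x91]=0x08, sp=0x91
body[0] add  r0, r4, #15 → r0=0xdd
body[1] mov  r5, r2 → r5=0x15
body[2] xor  r1, r4, r1 → r1=0xf0
body[3] mov  r4, #0x71 → r4=0x71
body[4] add  r4, r0, r3 → r4=0x95
body[5] mov  r1, r3 → r1=0xb8
epilogue: pop r0=0x08, sp=0x92
r0: callee-saved, written=True
r2: caller-saved, written=False
r4: caller-saved, written=True

SURVIVE = r0,r2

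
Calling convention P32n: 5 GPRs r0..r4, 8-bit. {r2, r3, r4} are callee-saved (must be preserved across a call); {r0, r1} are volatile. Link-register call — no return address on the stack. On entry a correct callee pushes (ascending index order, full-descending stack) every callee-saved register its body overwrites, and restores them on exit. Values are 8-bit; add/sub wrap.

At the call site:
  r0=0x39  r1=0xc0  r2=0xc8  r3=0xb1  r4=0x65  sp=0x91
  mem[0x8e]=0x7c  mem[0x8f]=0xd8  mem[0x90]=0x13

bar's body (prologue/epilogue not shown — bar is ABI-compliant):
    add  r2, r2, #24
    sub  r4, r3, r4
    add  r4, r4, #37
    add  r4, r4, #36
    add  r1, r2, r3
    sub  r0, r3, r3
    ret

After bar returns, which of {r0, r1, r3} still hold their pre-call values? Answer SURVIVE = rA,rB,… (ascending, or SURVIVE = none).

SURVIVE = r3

prologue: push r2 -> mem[0x90]=0xc8, sp=0x90
prologue: push r4 -> mem[0x8f]=0x65, sp=0x8f
body[0] add  r2, r2, #24 -> r2=0xe0
body[1] sub  r4, r3, r4 -> r4=0x4c
body[2] add  r4, r4, #37 -> r4=0x71
body[3] add  r4, r4, #36 -> r4=0x95
body[4] add  r1, r2, r3 -> r1=0x91
body[5] sub  r0, r3, r3 -> r0=0x00
epilogue: pop r4=0x65, sp=0x90
epilogue: pop r2=0xc8, sp=0x91
r0: caller-saved, written=True
r1: caller-saved, written=True
r3: callee-saved, written=False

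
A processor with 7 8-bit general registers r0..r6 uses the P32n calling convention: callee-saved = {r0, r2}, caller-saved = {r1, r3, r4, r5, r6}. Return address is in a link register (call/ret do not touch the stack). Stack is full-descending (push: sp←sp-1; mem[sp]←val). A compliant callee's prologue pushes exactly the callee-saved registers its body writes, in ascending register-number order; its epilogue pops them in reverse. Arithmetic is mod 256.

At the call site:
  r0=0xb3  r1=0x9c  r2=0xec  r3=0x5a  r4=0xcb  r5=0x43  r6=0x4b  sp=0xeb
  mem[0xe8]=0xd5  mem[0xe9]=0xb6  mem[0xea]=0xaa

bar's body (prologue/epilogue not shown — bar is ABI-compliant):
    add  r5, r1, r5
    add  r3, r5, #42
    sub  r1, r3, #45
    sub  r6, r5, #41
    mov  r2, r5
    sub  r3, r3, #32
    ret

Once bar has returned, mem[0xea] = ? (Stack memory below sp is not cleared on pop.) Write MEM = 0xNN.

prologue: push r2 -> mem[0xea]=0xec, sp=0xea
body[0] add  r5, r1, r5 -> r5=0xdf
body[1] add  r3, r5, #42 -> r3=0x09
body[2] sub  r1, r3, #45 -> r1=0xdc
body[3] sub  r6, r5, #41 -> r6=0xb6
body[4] mov  r2, r5 -> r2=0xdf
body[5] sub  r3, r3, #32 -> r3=0xe9
epilogue: pop r2=0xec, sp=0xeb
prologue pushed ['r2'] at ['0xea']

MEM = 0xec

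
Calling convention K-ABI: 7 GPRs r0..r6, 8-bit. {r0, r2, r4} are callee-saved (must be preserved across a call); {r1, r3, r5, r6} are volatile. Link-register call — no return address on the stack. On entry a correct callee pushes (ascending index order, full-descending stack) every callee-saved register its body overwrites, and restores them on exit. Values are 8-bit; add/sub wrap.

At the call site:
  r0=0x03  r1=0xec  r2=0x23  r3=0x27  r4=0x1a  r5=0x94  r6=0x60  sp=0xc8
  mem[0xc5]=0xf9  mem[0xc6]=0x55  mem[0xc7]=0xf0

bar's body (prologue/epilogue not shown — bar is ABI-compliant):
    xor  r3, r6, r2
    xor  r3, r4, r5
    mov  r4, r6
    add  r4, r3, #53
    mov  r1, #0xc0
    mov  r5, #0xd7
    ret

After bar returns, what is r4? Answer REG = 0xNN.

REG = 0x1a

prologue: push r4 -> mem[0xc7]=0x1a, sp=0xc7
body[0] xor  r3, r6, r2 -> r3=0x43
body[1] xor  r3, r4, r5 -> r3=0x8e
body[2] mov  r4, r6 -> r4=0x60
body[3] add  r4, r3, #53 -> r4=0xc3
body[4] mov  r1, #0xc0 -> r1=0xc0
body[5] mov  r5, #0xd7 -> r5=0xd7
epilogue: pop r4=0x1a, sp=0xc8
r4 is callee-saved -> restored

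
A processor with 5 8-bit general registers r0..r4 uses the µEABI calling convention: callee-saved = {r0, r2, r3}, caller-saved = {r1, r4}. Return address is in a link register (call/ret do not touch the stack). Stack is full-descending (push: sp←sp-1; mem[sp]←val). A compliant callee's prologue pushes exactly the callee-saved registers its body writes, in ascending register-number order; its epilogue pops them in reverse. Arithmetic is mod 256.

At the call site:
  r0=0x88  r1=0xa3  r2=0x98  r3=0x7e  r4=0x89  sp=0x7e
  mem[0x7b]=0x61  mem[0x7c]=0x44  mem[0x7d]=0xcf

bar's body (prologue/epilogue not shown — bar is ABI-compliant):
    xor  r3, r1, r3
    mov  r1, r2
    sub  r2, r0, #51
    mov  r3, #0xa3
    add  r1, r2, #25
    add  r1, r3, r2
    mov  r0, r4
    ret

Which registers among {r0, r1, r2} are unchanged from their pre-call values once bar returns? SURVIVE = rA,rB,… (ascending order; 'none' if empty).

prologue: push r0 -> mem[0x7d]=0x88, sp=0x7d
prologue: push r2 -> mem[0x7c]=0x98, sp=0x7c
prologue: push r3 -> mem[0x7b]=0x7e, sp=0x7b
body[0] xor  r3, r1, r3 -> r3=0xdd
body[1] mov  r1, r2 -> r1=0x98
body[2] sub  r2, r0, #51 -> r2=0x55
body[3] mov  r3, #0xa3 -> r3=0xa3
body[4] add  r1, r2, #25 -> r1=0x6e
body[5] add  r1, r3, r2 -> r1=0xf8
body[6] mov  r0, r4 -> r0=0x89
epilogue: pop r3=0x7e, sp=0x7c
epilogue: pop r2=0x98, sp=0x7d
epilogue: pop r0=0x88, sp=0x7e
r0: callee-saved, written=True
r1: caller-saved, written=True
r2: callee-saved, written=True

SURVIVE = r0,r2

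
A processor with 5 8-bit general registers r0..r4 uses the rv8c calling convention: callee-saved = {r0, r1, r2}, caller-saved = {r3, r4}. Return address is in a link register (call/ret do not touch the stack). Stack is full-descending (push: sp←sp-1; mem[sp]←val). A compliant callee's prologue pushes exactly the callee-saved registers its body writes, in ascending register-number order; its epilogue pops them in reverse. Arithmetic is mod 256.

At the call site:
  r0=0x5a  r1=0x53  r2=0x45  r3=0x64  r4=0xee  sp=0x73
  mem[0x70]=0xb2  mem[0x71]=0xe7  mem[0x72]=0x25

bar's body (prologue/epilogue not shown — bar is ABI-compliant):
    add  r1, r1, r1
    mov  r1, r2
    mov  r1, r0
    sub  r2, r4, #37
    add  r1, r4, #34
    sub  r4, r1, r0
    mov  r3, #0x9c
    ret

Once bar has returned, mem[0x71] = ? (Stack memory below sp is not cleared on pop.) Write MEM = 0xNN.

MEM = 0x45

prologue: push r1 -> mem[0x72]=0x53, sp=0x72
prologue: push r2 -> mem[0x71]=0x45, sp=0x71
body[0] add  r1, r1, r1 -> r1=0xa6
body[1] mov  r1, r2 -> r1=0x45
body[2] mov  r1, r0 -> r1=0x5a
body[3] sub  r2, r4, #37 -> r2=0xc9
body[4] add  r1, r4, #34 -> r1=0x10
body[5] sub  r4, r1, r0 -> r4=0xb6
body[6] mov  r3, #0x9c -> r3=0x9c
epilogue: pop r2=0x45, sp=0x72
epilogue: pop r1=0x53, sp=0x73
prologue pushed ['r1', 'r2'] at ['0x72', '0x71']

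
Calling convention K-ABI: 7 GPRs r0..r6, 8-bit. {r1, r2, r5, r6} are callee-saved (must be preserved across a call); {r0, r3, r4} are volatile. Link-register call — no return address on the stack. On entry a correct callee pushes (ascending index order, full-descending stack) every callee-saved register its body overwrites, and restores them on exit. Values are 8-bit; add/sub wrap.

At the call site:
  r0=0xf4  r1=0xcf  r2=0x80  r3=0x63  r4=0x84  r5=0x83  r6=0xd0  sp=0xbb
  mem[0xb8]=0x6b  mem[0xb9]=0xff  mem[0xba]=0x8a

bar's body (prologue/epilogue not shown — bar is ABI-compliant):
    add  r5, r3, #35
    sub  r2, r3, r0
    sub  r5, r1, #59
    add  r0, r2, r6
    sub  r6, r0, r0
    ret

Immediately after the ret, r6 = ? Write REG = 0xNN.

REG = 0xd0

prologue: push r2 -> mem[0xba]=0x80, sp=0xba
prologue: push r5 -> mem[0xb9]=0x83, sp=0xb9
prologue: push r6 -> mem[0xb8]=0xd0, sp=0xb8
body[0] add  r5, r3, #35 -> r5=0x86
body[1] sub  r2, r3, r0 -> r2=0x6f
body[2] sub  r5, r1, #59 -> r5=0x94
body[3] add  r0, r2, r6 -> r0=0x3f
body[4] sub  r6, r0, r0 -> r6=0x00
epilogue: pop r6=0xd0, sp=0xb9
epilogue: pop r5=0x83, sp=0xba
epilogue: pop r2=0x80, sp=0xbb
r6 is callee-saved -> restored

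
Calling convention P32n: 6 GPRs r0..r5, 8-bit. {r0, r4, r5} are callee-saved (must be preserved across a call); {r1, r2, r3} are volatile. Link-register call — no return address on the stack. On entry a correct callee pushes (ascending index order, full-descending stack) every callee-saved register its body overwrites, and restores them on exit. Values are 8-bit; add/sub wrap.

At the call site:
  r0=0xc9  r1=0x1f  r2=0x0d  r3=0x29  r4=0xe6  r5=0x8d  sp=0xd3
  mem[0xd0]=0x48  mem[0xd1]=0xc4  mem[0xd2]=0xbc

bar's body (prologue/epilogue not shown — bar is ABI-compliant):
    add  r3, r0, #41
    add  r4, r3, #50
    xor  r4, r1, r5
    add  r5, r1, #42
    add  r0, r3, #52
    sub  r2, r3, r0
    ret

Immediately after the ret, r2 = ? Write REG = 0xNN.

prologue: push r0 → mem[0xd2]=0xc9, sp=0xd2
prologue: push r4 → mem[0xd1]=0xe6, sp=0xd1
prologue: push r5 → mem[0xd0]=0x8d, sp=0xd0
body[0] add  r3, r0, #41 → r3=0xf2
body[1] add  r4, r3, #50 → r4=0x24
body[2] xor  r4, r1, r5 → r4=0x92
body[3] add  r5, r1, #42 → r5=0x49
body[4] add  r0, r3, #52 → r0=0x26
body[5] sub  r2, r3, r0 → r2=0xcc
epilogue: pop r5=0x8d, sp=0xd1
epilogue: pop r4=0xe6, sp=0xd2
epilogue: pop r0=0xc9, sp=0xd3
r2 is caller-saved → body value

REG = 0xcc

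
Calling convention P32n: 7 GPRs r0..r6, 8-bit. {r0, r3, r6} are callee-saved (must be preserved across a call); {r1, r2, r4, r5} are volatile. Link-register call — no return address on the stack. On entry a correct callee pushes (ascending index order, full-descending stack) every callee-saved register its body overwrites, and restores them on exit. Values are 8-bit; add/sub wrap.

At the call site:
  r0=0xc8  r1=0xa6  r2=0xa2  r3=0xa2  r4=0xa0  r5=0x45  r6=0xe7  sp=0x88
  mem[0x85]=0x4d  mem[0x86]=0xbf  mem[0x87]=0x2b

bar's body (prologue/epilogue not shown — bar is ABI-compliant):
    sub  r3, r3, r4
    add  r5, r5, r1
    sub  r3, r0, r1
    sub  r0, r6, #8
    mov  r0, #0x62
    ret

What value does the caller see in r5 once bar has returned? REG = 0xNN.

REG = 0xeb

prologue: push r0 -> mem[0x87]=0xc8, sp=0x87
prologue: push r3 -> mem[0x86]=0xa2, sp=0x86
body[0] sub  r3, r3, r4 -> r3=0x02
body[1] add  r5, r5, r1 -> r5=0xeb
body[2] sub  r3, r0, r1 -> r3=0x22
body[3] sub  r0, r6, #8 -> r0=0xdf
body[4] mov  r0, #0x62 -> r0=0x62
epilogue: pop r3=0xa2, sp=0x87
epilogue: pop r0=0xc8, sp=0x88
r5 is caller-saved -> body value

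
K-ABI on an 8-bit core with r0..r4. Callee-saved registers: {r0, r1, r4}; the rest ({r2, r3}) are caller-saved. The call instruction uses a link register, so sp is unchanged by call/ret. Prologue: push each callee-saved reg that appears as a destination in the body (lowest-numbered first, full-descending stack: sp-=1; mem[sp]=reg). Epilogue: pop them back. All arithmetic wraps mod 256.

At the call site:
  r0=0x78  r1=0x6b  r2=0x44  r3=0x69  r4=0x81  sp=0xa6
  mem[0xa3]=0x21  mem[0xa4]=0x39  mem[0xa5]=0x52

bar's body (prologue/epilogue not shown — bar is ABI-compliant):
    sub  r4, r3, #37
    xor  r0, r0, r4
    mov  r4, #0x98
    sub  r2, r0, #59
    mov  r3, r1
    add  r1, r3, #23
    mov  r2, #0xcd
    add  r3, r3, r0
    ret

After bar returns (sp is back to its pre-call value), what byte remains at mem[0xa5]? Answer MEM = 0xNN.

MEM = 0x78

prologue: push r0 -> mem[0xa5]=0x78, sp=0xa5
prologue: push r1 -> mem[0xa4]=0x6b, sp=0xa4
prologue: push r4 -> mem[0xa3]=0x81, sp=0xa3
body[0] sub  r4, r3, #37 -> r4=0x44
body[1] xor  r0, r0, r4 -> r0=0x3c
body[2] mov  r4, #0x98 -> r4=0x98
body[3] sub  r2, r0, #59 -> r2=0x01
body[4] mov  r3, r1 -> r3=0x6b
body[5] add  r1, r3, #23 -> r1=0x82
body[6] mov  r2, #0xcd -> r2=0xcd
body[7] add  r3, r3, r0 -> r3=0xa7
epilogue: pop r4=0x81, sp=0xa4
epilogue: pop r1=0x6b, sp=0xa5
epilogue: pop r0=0x78, sp=0xa6
prologue pushed ['r0', 'r1', 'r4'] at ['0xa5', '0xa4', '0xa3']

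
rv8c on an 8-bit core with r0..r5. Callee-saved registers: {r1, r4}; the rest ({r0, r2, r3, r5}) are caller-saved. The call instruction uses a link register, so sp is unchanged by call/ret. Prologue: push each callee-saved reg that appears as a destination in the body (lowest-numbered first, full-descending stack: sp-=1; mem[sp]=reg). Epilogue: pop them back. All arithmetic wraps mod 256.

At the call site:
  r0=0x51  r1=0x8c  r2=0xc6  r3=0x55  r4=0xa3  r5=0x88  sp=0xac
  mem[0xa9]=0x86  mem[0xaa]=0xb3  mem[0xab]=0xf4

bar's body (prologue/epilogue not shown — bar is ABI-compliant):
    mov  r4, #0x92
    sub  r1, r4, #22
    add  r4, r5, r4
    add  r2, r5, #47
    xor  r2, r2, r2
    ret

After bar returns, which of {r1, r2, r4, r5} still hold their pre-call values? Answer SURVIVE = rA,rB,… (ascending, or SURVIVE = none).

prologue: push r1 → mem[0xab]=0x8c, sp=0xab
prologue: push r4 → mem[0xaa]=0xa3, sp=0xaa
body[0] mov  r4, #0x92 → r4=0x92
body[1] sub  r1, r4, #22 → r1=0x7c
body[2] add  r4, r5, r4 → r4=0x1a
body[3] add  r2, r5, #47 → r2=0xb7
body[4] xor  r2, r2, r2 → r2=0x00
epilogue: pop r4=0xa3, sp=0xab
epilogue: pop r1=0x8c, sp=0xac
r1: callee-saved, written=True
r2: caller-saved, written=True
r4: callee-saved, written=True
r5: caller-saved, written=False

SURVIVE = r1,r4,r5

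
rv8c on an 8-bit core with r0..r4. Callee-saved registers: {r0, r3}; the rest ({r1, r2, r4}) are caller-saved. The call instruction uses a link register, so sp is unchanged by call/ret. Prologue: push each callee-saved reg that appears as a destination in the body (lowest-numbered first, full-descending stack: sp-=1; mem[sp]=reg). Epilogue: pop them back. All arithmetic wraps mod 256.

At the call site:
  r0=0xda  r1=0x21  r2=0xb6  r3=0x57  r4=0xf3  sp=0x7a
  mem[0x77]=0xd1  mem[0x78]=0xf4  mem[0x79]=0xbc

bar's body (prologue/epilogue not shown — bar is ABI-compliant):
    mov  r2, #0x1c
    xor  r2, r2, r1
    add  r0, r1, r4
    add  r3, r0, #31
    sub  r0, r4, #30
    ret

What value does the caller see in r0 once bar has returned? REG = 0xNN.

REG = 0xda

prologue: push r0 → mem[0x79]=0xda, sp=0x79
prologue: push r3 → mem[0x78]=0x57, sp=0x78
body[0] mov  r2, #0x1c → r2=0x1c
body[1] xor  r2, r2, r1 → r2=0x3d
body[2] add  r0, r1, r4 → r0=0x14
body[3] add  r3, r0, #31 → r3=0x33
body[4] sub  r0, r4, #30 → r0=0xd5
epilogue: pop r3=0x57, sp=0x79
epilogue: pop r0=0xda, sp=0x7a
r0 is callee-saved → restored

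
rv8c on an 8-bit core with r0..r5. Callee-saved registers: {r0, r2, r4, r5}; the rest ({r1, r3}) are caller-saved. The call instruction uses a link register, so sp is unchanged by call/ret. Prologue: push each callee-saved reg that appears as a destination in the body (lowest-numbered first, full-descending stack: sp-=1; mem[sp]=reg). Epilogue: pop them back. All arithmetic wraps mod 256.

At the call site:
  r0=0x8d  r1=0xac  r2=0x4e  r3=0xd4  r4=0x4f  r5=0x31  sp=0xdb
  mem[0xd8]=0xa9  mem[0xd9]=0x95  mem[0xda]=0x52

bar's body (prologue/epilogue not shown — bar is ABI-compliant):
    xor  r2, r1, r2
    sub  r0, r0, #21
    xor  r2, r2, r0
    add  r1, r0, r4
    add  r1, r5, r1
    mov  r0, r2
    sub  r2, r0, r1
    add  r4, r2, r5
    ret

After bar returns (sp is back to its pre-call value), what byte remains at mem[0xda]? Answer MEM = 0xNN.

MEM = 0x8d

prologue: push r0 → mem[0xda]=0x8d, sp=0xda
prologue: push r2 → mem[0xd9]=0x4e, sp=0xd9
prologue: push r4 → mem[0xd8]=0x4f, sp=0xd8
body[0] xor  r2, r1, r2 → r2=0xe2
body[1] sub  r0, r0, #21 → r0=0x78
body[2] xor  r2, r2, r0 → r2=0x9a
body[3] add  r1, r0, r4 → r1=0xc7
body[4] add  r1, r5, r1 → r1=0xf8
body[5] mov  r0, r2 → r0=0x9a
body[6] sub  r2, r0, r1 → r2=0xa2
body[7] add  r4, r2, r5 → r4=0xd3
epilogue: pop r4=0x4f, sp=0xd9
epilogue: pop r2=0x4e, sp=0xda
epilogue: pop r0=0x8d, sp=0xdb
prologue pushed ['r0', 'r2', 'r4'] at ['0xda', '0xd9', '0xd8']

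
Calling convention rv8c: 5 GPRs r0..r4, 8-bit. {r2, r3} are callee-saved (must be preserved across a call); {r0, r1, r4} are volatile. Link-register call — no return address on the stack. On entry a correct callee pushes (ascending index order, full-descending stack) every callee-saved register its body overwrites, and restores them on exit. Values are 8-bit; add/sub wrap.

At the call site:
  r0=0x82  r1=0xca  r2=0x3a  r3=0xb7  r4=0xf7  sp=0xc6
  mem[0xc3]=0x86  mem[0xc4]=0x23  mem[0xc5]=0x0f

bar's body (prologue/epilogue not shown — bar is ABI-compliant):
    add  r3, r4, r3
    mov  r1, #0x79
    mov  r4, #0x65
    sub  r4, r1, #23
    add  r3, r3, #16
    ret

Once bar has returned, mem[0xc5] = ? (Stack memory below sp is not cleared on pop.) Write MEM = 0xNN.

prologue: push r3 → mem[0xc5]=0xb7, sp=0xc5
body[0] add  r3, r4, r3 → r3=0xae
body[1] mov  r1, #0x79 → r1=0x79
body[2] mov  r4, #0x65 → r4=0x65
body[3] sub  r4, r1, #23 → r4=0x62
body[4] add  r3, r3, #16 → r3=0xbe
epilogue: pop r3=0xb7, sp=0xc6
prologue pushed ['r3'] at ['0xc5']

MEM = 0xb7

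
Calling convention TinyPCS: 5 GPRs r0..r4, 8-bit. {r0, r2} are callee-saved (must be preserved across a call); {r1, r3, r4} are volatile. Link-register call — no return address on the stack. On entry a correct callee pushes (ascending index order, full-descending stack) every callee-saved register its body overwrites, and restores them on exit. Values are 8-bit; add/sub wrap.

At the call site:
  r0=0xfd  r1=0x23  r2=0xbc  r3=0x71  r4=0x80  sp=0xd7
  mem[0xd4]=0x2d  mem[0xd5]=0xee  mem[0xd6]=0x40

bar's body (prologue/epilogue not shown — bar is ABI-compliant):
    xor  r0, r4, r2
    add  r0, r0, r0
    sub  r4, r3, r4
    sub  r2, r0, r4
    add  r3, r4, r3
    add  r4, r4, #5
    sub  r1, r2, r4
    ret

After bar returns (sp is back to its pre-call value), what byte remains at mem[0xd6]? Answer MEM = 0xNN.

prologue: push r0 -> mem[0xd6]=0xfd, sp=0xd6
prologue: push r2 -> mem[0xd5]=0xbc, sp=0xd5
body[0] xor  r0, r4, r2 -> r0=0x3c
body[1] add  r0, r0, r0 -> r0=0x78
body[2] sub  r4, r3, r4 -> r4=0xf1
body[3] sub  r2, r0, r4 -> r2=0x87
body[4] add  r3, r4, r3 -> r3=0x62
body[5] add  r4, r4, #5 -> r4=0xf6
body[6] sub  r1, r2, r4 -> r1=0x91
epilogue: pop r2=0xbc, sp=0xd6
epilogue: pop r0=0xfd, sp=0xd7
prologue pushed ['r0', 'r2'] at ['0xd6', '0xd5']

MEM = 0xfd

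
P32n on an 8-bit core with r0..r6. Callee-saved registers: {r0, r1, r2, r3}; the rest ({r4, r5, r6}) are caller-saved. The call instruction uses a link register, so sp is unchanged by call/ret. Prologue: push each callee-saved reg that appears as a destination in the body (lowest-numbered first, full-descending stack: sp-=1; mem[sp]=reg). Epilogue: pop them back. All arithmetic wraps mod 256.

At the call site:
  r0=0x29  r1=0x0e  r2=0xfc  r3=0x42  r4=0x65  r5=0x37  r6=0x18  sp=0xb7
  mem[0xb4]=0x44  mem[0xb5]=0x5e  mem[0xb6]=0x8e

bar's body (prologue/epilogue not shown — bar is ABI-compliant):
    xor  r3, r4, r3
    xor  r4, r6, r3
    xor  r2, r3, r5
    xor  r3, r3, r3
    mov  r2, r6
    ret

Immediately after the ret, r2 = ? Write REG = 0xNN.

prologue: push r2 -> mem[0xb6]=0xfc, sp=0xb6
prologue: push r3 -> mem[0xb5]=0x42, sp=0xb5
body[0] xor  r3, r4, r3 -> r3=0x27
body[1] xor  r4, r6, r3 -> r4=0x3f
body[2] xor  r2, r3, r5 -> r2=0x10
body[3] xor  r3, r3, r3 -> r3=0x00
body[4] mov  r2, r6 -> r2=0x18
epilogue: pop r3=0x42, sp=0xb6
epilogue: pop r2=0xfc, sp=0xb7
r2 is callee-saved -> restored

REG = 0xfc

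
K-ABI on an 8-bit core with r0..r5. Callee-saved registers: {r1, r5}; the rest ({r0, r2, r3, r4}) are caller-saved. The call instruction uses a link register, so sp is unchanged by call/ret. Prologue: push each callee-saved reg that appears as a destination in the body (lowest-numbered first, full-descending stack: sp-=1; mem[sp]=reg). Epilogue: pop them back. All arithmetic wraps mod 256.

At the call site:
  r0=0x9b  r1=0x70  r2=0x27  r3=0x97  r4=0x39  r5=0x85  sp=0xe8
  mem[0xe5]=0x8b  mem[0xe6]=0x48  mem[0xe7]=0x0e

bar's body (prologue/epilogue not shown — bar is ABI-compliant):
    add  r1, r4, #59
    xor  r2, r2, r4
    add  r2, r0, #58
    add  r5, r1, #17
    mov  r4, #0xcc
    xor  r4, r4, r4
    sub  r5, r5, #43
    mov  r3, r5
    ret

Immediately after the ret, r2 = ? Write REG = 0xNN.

prologue: push r1 → mem[0xe7]=0x70, sp=0xe7
prologue: push r5 → mem[0xe6]=0x85, sp=0xe6
body[0] add  r1, r4, #59 → r1=0x74
body[1] xor  r2, r2, r4 → r2=0x1e
body[2] add  r2, r0, #58 → r2=0xd5
body[3] add  r5, r1, #17 → r5=0x85
body[4] mov  r4, #0xcc → r4=0xcc
body[5] xor  r4, r4, r4 → r4=0x00
body[6] sub  r5, r5, #43 → r5=0x5a
body[7] mov  r3, r5 → r3=0x5a
epilogue: pop r5=0x85, sp=0xe7
epilogue: pop r1=0x70, sp=0xe8
r2 is caller-saved → body value

REG = 0xd5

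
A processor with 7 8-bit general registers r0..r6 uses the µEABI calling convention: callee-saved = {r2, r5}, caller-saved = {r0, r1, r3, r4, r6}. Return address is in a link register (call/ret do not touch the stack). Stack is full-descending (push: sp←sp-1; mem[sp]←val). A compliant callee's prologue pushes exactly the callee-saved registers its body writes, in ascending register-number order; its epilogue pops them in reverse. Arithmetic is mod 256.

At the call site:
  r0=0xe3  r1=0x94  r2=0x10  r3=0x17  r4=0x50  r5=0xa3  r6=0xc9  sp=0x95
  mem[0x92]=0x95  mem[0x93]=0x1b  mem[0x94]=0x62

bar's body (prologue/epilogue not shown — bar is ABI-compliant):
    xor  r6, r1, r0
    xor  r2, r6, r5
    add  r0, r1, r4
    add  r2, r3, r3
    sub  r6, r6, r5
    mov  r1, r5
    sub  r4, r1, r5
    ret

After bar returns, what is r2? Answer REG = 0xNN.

prologue: push r2 → mem[0x94]=0x10, sp=0x94
body[0] xor  r6, r1, r0 → r6=0x77
body[1] xor  r2, r6, r5 → r2=0xd4
body[2] add  r0, r1, r4 → r0=0xe4
body[3] add  r2, r3, r3 → r2=0x2e
body[4] sub  r6, r6, r5 → r6=0xd4
body[5] mov  r1, r5 → r1=0xa3
body[6] sub  r4, r1, r5 → r4=0x00
epilogue: pop r2=0x10, sp=0x95
r2 is callee-saved → restored

REG = 0x10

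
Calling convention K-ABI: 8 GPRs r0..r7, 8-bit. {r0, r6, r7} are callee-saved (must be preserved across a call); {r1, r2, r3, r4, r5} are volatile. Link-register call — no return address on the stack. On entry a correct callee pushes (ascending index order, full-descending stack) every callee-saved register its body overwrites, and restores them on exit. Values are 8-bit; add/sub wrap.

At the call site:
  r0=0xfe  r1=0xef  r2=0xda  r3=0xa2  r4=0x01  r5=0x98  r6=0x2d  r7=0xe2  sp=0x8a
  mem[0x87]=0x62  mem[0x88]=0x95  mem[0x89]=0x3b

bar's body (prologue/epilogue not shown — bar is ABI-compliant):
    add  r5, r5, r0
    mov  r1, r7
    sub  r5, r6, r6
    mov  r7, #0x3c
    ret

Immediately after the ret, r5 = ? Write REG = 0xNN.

REG = 0x00

prologue: push r7 → mem[0x89]=0xe2, sp=0x89
body[0] add  r5, r5, r0 → r5=0x96
body[1] mov  r1, r7 → r1=0xe2
body[2] sub  r5, r6, r6 → r5=0x00
body[3] mov  r7, #0x3c → r7=0x3c
epilogue: pop r7=0xe2, sp=0x8a
r5 is caller-saved → body value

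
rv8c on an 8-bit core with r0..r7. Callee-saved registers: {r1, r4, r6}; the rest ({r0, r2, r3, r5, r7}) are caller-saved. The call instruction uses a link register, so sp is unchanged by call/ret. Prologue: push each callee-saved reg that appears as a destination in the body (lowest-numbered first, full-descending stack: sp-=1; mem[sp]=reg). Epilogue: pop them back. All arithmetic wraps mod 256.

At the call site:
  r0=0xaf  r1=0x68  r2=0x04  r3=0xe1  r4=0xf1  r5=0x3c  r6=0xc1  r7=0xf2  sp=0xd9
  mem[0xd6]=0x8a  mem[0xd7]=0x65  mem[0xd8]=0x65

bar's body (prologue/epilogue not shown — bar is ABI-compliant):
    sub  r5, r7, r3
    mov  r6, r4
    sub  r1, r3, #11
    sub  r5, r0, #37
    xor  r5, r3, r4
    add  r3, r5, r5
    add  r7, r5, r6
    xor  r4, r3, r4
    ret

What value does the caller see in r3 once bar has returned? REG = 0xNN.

prologue: push r1 -> mem[0xd8]=0x68, sp=0xd8
prologue: push r4 -> mem[0xd7]=0xf1, sp=0xd7
prologue: push r6 -> mem[0xd6]=0xc1, sp=0xd6
body[0] sub  r5, r7, r3 -> r5=0x11
body[1] mov  r6, r4 -> r6=0xf1
body[2] sub  r1, r3, #11 -> r1=0xd6
body[3] sub  r5, r0, #37 -> r5=0x8a
body[4] xor  r5, r3, r4 -> r5=0x10
body[5] add  r3, r5, r5 -> r3=0x20
body[6] add  r7, r5, r6 -> r7=0x01
body[7] xor  r4, r3, r4 -> r4=0xd1
epilogue: pop r6=0xc1, sp=0xd7
epilogue: pop r4=0xf1, sp=0xd8
epilogue: pop r1=0x68, sp=0xd9
r3 is caller-saved -> body value

REG = 0x20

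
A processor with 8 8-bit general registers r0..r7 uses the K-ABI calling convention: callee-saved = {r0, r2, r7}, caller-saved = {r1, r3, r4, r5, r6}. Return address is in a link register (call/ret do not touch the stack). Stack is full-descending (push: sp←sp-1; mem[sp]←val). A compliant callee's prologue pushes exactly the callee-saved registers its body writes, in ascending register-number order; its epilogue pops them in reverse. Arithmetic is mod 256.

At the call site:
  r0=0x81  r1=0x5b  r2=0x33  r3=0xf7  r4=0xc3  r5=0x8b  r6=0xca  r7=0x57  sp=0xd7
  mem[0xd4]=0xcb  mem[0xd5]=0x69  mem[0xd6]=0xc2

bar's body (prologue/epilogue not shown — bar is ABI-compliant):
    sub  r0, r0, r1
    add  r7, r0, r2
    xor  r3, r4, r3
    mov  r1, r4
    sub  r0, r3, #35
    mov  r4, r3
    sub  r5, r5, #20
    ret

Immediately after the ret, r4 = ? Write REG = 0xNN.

prologue: push r0 → mem[0xd6]=0x81, sp=0xd6
prologue: push r7 → mem[0xd5]=0x57, sp=0xd5
body[0] sub  r0, r0, r1 → r0=0x26
body[1] add  r7, r0, r2 → r7=0x59
body[2] xor  r3, r4, r3 → r3=0x34
body[3] mov  r1, r4 → r1=0xc3
body[4] sub  r0, r3, #35 → r0=0x11
body[5] mov  r4, r3 → r4=0x34
body[6] sub  r5, r5, #20 → r5=0x77
epilogue: pop r7=0x57, sp=0xd6
epilogue: pop r0=0x81, sp=0xd7
r4 is caller-saved → body value

REG = 0x34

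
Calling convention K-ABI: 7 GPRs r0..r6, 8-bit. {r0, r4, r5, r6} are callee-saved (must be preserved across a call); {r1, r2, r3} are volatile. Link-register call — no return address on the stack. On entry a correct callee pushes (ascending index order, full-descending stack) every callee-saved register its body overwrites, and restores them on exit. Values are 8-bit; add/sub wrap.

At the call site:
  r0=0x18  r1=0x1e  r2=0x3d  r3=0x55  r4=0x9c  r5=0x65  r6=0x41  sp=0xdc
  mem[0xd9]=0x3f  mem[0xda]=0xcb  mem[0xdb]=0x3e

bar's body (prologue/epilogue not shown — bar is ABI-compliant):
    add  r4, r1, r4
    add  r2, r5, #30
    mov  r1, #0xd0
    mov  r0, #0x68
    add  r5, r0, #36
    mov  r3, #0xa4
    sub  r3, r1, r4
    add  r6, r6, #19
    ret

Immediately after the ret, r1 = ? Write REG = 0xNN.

prologue: push r0 → mem[0xdb]=0x18, sp=0xdb
prologue: push r4 → mem[0xda]=0x9c, sp=0xda
prologue: push r5 → mem[0xd9]=0x65, sp=0xd9
prologue: push r6 → mem[0xd8]=0x41, sp=0xd8
body[0] add  r4, r1, r4 → r4=0xba
body[1] add  r2, r5, #30 → r2=0x83
body[2] mov  r1, #0xd0 → r1=0xd0
body[3] mov  r0, #0x68 → r0=0x68
body[4] add  r5, r0, #36 → r5=0x8c
body[5] mov  r3, #0xa4 → r3=0xa4
body[6] sub  r3, r1, r4 → r3=0x16
body[7] add  r6, r6, #19 → r6=0x54
epilogue: pop r6=0x41, sp=0xd9
epilogue: pop r5=0x65, sp=0xda
epilogue: pop r4=0x9c, sp=0xdb
epilogue: pop r0=0x18, sp=0xdc
r1 is caller-saved → body value

REG = 0xd0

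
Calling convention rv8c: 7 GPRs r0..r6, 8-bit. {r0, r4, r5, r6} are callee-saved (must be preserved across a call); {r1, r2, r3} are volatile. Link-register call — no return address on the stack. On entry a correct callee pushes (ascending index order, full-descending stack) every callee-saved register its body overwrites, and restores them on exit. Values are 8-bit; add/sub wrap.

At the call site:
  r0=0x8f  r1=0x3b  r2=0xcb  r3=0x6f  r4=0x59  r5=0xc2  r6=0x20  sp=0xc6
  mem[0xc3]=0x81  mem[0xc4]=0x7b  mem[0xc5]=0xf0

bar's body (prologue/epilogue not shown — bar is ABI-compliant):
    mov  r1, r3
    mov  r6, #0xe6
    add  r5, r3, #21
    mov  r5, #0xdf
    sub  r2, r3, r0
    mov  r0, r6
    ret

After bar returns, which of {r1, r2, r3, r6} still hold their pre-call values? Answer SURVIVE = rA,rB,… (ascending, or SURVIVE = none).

prologue: push r0 -> mem[0xc5]=0x8f, sp=0xc5
prologue: push r5 -> mem[0xc4]=0xc2, sp=0xc4
prologue: push r6 -> mem[0xc3]=0x20, sp=0xc3
body[0] mov  r1, r3 -> r1=0x6f
body[1] mov  r6, #0xe6 -> r6=0xe6
body[2] add  r5, r3, #21 -> r5=0x84
body[3] mov  r5, #0xdf -> r5=0xdf
body[4] sub  r2, r3, r0 -> r2=0xe0
body[5] mov  r0, r6 -> r0=0xe6
epilogue: pop r6=0x20, sp=0xc4
epilogue: pop r5=0xc2, sp=0xc5
epilogue: pop r0=0x8f, sp=0xc6
r1: caller-saved, written=True
r2: caller-saved, written=True
r3: caller-saved, written=False
r6: callee-saved, written=True

SURVIVE = r3,r6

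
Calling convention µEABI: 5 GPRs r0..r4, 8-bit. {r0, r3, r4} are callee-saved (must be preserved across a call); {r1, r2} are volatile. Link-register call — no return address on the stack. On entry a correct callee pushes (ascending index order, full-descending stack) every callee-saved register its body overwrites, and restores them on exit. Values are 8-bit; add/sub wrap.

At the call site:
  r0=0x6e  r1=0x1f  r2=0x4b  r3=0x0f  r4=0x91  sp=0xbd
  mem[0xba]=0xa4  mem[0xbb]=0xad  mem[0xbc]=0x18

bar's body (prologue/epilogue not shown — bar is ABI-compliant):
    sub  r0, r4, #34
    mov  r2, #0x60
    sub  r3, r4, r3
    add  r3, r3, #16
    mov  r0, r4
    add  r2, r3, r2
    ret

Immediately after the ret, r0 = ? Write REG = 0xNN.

prologue: push r0 -> mem[0xbc]=0x6e, sp=0xbc
prologue: push r3 -> mem[0xbb]=0x0f, sp=0xbb
body[0] sub  r0, r4, #34 -> r0=0x6f
body[1] mov  r2, #0x60 -> r2=0x60
body[2] sub  r3, r4, r3 -> r3=0x82
body[3] add  r3, r3, #16 -> r3=0x92
body[4] mov  r0, r4 -> r0=0x91
body[5] add  r2, r3, r2 -> r2=0xf2
epilogue: pop r3=0x0f, sp=0xbc
epilogue: pop r0=0x6e, sp=0xbd
r0 is callee-saved -> restored

REG = 0x6e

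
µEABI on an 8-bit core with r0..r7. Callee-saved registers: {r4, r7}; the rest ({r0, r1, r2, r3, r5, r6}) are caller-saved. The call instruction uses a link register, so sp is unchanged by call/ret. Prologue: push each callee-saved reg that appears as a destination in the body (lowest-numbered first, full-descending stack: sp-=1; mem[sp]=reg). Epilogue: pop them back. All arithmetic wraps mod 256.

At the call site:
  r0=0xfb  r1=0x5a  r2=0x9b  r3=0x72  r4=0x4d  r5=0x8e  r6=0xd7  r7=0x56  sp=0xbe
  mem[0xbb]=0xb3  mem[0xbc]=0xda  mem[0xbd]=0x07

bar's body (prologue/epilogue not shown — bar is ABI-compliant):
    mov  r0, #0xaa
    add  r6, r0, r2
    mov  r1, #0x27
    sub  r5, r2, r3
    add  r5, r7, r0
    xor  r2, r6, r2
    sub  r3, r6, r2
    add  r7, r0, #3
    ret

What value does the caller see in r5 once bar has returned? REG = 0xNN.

prologue: push r7 → mem[0xbd]=0x56, sp=0xbd
body[0] mov  r0, #0xaa → r0=0xaa
body[1] add  r6, r0, r2 → r6=0x45
body[2] mov  r1, #0x27 → r1=0x27
body[3] sub  r5, r2, r3 → r5=0x29
body[4] add  r5, r7, r0 → r5=0x00
body[5] xor  r2, r6, r2 → r2=0xde
body[6] sub  r3, r6, r2 → r3=0x67
body[7] add  r7, r0, #3 → r7=0xad
epilogue: pop r7=0x56, sp=0xbe
r5 is caller-saved → body value

REG = 0x00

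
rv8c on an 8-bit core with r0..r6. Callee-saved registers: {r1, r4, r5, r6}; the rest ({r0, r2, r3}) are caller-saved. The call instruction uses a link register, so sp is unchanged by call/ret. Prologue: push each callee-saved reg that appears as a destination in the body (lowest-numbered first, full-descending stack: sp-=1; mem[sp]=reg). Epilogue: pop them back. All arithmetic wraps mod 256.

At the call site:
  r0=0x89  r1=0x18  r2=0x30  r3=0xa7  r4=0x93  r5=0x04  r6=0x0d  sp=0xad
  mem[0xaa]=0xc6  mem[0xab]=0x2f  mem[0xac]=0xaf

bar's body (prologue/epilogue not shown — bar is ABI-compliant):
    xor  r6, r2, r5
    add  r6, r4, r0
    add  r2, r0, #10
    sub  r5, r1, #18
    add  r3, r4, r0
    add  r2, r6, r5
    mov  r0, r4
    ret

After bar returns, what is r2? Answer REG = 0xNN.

prologue: push r5 → mem[0xac]=0x04, sp=0xac
prologue: push r6 → mem[0xab]=0x0d, sp=0xab
body[0] xor  r6, r2, r5 → r6=0x34
body[1] add  r6, r4, r0 → r6=0x1c
body[2] add  r2, r0, #10 → r2=0x93
body[3] sub  r5, r1, #18 → r5=0x06
body[4] add  r3, r4, r0 → r3=0x1c
body[5] add  r2, r6, r5 → r2=0x22
body[6] mov  r0, r4 → r0=0x93
epilogue: pop r6=0x0d, sp=0xac
epilogue: pop r5=0x04, sp=0xad
r2 is caller-saved → body value

REG = 0x22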